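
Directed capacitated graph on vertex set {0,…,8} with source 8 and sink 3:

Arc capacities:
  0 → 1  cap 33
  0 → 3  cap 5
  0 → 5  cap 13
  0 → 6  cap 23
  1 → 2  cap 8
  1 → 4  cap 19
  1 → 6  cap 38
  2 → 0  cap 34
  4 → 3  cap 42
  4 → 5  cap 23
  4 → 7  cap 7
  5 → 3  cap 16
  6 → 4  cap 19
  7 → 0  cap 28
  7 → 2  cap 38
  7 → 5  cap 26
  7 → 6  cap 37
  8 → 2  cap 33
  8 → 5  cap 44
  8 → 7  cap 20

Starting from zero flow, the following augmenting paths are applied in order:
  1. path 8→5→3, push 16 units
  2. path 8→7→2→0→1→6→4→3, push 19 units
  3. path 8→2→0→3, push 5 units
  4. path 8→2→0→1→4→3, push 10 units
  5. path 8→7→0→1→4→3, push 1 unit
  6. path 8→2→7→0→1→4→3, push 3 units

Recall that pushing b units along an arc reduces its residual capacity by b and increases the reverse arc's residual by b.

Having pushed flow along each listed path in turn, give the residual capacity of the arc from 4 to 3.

after path 1 (8→5→3, push 16): res(4,3)=42
after path 2 (8→7→2→0→1→6→4→3, push 19): res(4,3)=23
after path 3 (8→2→0→3, push 5): res(4,3)=23
after path 4 (8→2→0→1→4→3, push 10): res(4,3)=13
after path 5 (8→7→0→1→4→3, push 1): res(4,3)=12
after path 6 (8→2→7→0→1→4→3, push 3): res(4,3)=9

Residual capacity of (4,3): 9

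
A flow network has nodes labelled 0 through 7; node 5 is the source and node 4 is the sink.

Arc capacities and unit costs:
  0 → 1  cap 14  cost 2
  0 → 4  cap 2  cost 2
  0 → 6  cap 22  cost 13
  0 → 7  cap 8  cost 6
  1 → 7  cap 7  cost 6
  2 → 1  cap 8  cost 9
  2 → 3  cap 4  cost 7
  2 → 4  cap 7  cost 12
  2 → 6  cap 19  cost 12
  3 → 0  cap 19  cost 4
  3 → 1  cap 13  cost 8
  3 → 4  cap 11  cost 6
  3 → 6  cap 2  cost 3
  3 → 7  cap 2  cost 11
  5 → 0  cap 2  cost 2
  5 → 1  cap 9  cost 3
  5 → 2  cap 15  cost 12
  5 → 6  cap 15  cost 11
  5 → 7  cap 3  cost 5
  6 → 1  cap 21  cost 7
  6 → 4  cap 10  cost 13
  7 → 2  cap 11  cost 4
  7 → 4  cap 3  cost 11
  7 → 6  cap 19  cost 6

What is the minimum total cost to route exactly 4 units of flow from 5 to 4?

Minimum cost for 4 units: 40

shortest-cost path #1: 5→0→4 push 2 @ unit cost 4 (adds 8)
shortest-cost path #2: 5→7→4 push 2 @ unit cost 16 (adds 32)
total cost = 40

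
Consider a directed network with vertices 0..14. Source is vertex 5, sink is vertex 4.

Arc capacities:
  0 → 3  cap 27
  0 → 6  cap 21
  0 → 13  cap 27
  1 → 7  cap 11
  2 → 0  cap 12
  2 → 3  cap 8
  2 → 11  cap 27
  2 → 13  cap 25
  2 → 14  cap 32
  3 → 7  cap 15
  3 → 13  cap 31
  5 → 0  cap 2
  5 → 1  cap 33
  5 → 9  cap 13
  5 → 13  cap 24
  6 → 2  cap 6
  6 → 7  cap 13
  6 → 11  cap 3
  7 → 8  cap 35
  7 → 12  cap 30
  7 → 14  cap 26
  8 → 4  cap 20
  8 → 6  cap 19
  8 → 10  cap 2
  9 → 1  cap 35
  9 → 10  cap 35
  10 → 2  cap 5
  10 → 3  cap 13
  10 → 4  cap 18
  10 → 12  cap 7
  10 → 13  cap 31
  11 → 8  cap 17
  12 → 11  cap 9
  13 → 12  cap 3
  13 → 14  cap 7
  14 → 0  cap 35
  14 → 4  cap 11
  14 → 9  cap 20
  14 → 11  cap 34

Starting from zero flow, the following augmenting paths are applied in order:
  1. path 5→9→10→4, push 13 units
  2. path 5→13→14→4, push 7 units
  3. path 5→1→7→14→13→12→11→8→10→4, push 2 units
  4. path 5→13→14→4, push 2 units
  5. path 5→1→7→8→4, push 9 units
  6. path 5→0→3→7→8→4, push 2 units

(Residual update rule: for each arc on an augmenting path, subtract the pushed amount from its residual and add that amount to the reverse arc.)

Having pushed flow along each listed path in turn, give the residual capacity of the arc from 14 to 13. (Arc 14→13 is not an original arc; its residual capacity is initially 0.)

after path 1 (5→9→10→4, push 13): res(14,13)=0
after path 2 (5→13→14→4, push 7): res(14,13)=7
after path 3 (5→1→7→14→13→12→11→8→10→4, push 2): res(14,13)=5
after path 4 (5→13→14→4, push 2): res(14,13)=7
after path 5 (5→1→7→8→4, push 9): res(14,13)=7
after path 6 (5→0→3→7→8→4, push 2): res(14,13)=7

Residual capacity of (14,13): 7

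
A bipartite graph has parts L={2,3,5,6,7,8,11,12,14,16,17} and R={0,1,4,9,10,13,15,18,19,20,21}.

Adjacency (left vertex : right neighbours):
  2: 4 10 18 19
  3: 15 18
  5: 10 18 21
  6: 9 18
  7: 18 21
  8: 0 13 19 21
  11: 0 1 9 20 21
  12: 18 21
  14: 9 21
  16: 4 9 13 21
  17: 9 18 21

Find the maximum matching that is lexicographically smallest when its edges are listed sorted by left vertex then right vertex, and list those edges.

|M| = 9 (so the lex-smallest maximum matching has 9 edges)
process left vertices in ascending order; for each, take the smallest-labelled available neighbour that still permits 9 edges overall, or leave it unmatched if none does
lex-smallest matching: {2-4, 3-15, 5-10, 6-9, 7-18, 8-0, 11-1, 12-21, 16-13}

Lex-smallest maximum matching: {(2,4), (3,15), (5,10), (6,9), (7,18), (8,0), (11,1), (12,21), (16,13)}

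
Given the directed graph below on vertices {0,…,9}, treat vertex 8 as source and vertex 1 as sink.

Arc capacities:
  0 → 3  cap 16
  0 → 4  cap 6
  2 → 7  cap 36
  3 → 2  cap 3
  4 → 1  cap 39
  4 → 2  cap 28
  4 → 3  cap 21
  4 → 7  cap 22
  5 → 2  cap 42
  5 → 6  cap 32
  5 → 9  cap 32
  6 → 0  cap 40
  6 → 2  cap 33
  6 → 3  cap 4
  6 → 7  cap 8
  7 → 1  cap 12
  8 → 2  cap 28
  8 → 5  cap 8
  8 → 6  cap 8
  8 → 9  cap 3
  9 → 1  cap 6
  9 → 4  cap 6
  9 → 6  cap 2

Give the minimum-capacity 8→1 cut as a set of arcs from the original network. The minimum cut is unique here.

Min-cut arcs: {(0,4), (7,1), (8,5), (8,9)} (total capacity 29)

augment #1: 8→9→1 push 3
augment #2: 8→2→7→1 push 12
augment #3: 8→5→9→1 push 3
augment #4: 8→5→9→4→1 push 5
augment #5: 8→6→0→4→1 push 6
max flow = 29; residual-reachable set from 8 gives S-side
cut edges (S→T): {(0,4), (7,1), (8,5), (8,9)} total cap 29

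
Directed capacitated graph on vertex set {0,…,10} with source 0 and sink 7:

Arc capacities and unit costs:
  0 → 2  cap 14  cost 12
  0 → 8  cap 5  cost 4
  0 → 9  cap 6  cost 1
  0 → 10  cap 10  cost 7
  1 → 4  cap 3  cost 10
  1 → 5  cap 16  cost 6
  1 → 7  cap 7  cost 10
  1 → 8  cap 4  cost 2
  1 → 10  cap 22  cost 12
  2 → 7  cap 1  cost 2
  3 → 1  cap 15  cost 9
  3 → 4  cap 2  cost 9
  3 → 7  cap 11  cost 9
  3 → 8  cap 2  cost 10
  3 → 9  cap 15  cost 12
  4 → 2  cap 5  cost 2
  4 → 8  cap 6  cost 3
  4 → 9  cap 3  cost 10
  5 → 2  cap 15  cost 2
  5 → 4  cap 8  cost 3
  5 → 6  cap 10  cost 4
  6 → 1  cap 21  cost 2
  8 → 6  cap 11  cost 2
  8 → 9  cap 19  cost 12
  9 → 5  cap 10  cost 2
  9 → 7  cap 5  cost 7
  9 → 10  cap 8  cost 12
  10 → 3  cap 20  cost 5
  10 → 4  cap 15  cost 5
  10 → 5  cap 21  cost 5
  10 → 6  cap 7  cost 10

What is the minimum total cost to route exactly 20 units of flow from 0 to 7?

Minimum cost for 20 units: 326

shortest-cost path #1: 0→9→5→2→7 push 1 @ unit cost 7 (adds 7)
shortest-cost path #2: 0→9→7 push 5 @ unit cost 8 (adds 40)
shortest-cost path #3: 0→8→6→1→7 push 5 @ unit cost 18 (adds 90)
shortest-cost path #4: 0→10→3→7 push 9 @ unit cost 21 (adds 189)
total cost = 326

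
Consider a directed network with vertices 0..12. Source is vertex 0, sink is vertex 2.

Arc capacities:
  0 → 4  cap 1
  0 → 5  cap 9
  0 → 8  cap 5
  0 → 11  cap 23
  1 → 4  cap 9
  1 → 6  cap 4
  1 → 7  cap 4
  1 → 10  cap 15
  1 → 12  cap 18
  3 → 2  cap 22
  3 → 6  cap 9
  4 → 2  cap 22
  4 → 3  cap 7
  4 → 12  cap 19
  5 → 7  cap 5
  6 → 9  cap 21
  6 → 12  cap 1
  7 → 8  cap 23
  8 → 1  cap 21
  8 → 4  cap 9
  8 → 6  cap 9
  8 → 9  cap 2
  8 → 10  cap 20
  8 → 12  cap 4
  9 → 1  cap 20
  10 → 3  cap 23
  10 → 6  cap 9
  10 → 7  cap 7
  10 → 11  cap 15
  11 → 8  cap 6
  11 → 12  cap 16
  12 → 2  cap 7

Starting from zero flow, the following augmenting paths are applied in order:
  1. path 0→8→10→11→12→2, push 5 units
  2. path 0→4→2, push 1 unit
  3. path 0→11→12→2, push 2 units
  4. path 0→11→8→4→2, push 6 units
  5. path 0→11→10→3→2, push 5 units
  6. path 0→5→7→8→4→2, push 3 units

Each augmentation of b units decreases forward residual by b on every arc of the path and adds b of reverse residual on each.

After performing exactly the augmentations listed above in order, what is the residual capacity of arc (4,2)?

after path 1 (0→8→10→11→12→2, push 5): res(4,2)=22
after path 2 (0→4→2, push 1): res(4,2)=21
after path 3 (0→11→12→2, push 2): res(4,2)=21
after path 4 (0→11→8→4→2, push 6): res(4,2)=15
after path 5 (0→11→10→3→2, push 5): res(4,2)=15
after path 6 (0→5→7→8→4→2, push 3): res(4,2)=12

Residual capacity of (4,2): 12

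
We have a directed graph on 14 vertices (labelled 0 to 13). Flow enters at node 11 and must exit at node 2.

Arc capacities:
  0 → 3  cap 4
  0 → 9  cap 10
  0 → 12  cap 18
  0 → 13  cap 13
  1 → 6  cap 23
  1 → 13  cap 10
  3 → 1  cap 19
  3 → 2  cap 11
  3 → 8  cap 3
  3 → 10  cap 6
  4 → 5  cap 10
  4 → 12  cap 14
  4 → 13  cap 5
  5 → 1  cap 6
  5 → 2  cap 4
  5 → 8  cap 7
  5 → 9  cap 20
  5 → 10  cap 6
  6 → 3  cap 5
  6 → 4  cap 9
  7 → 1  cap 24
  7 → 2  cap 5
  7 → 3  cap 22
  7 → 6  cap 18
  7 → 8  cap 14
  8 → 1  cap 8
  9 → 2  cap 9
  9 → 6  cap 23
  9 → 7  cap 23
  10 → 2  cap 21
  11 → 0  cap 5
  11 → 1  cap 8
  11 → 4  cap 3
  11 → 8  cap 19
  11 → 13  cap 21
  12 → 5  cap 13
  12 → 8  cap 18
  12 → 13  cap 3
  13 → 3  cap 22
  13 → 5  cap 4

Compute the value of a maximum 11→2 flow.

Maximum flow value: 38

augment #1: 11→0→3→2 bottleneck 4, total now 4
augment #2: 11→0→9→2 bottleneck 1, total now 5
augment #3: 11→4→5→2 bottleneck 3, total now 8
augment #4: 11→13→3→2 bottleneck 7, total now 15
augment #5: 11→13→5→2 bottleneck 1, total now 16
augment #6: 11→13→3→10→2 bottleneck 6, total now 22
augment #7: 11→13→5→9→2 bottleneck 3, total now 25
augment #8: 11→13→3→0→9→2 bottleneck 4, total now 29
augment #9: 11→1→6→4→5→9→2 bottleneck 1, total now 30
augment #10: 11→1→6→4→5→10→2 bottleneck 6, total now 36
augment #11: 11→1→6→4→12→5→9→7→2 bottleneck 1, total now 37
augment #12: 11→8→1→6→4→12→5→9→7→2 bottleneck 1, total now 38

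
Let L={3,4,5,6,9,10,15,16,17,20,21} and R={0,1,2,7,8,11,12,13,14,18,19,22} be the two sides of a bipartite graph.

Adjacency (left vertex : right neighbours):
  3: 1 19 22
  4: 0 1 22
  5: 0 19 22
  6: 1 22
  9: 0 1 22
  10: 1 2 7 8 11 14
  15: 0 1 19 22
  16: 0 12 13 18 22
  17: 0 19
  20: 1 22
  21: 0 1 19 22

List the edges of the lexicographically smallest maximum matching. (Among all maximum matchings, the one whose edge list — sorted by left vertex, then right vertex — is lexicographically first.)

|M| = 6 (so the lex-smallest maximum matching has 6 edges)
process left vertices in ascending order; for each, take the smallest-labelled available neighbour that still permits 6 edges overall, or leave it unmatched if none does
lex-smallest matching: {3-1, 4-0, 5-19, 6-22, 10-2, 16-12}

Lex-smallest maximum matching: {(3,1), (4,0), (5,19), (6,22), (10,2), (16,12)}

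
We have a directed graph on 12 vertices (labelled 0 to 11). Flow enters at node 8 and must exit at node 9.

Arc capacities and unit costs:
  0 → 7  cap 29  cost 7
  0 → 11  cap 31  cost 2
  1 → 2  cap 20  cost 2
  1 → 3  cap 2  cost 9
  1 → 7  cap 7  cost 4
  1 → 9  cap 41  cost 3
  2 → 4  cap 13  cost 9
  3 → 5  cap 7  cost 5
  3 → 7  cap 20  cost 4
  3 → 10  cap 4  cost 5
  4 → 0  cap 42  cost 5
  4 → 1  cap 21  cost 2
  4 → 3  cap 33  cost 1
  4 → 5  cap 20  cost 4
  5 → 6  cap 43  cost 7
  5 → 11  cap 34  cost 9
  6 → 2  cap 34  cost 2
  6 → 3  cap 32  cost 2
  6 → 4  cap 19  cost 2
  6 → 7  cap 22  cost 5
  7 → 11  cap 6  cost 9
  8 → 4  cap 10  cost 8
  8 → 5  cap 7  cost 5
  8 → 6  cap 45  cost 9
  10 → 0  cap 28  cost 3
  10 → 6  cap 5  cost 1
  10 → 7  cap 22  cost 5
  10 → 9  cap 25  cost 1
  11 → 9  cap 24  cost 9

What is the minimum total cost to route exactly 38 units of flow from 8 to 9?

Minimum cost for 38 units: 697

shortest-cost path #1: 8→4→1→9 push 10 @ unit cost 13 (adds 130)
shortest-cost path #2: 8→6→4→1→9 push 11 @ unit cost 16 (adds 176)
shortest-cost path #3: 8→6→3→10→9 push 4 @ unit cost 17 (adds 68)
shortest-cost path #4: 8→5→11→9 push 7 @ unit cost 23 (adds 161)
shortest-cost path #5: 8→6→4→0→11→9 push 6 @ unit cost 27 (adds 162)
total cost = 697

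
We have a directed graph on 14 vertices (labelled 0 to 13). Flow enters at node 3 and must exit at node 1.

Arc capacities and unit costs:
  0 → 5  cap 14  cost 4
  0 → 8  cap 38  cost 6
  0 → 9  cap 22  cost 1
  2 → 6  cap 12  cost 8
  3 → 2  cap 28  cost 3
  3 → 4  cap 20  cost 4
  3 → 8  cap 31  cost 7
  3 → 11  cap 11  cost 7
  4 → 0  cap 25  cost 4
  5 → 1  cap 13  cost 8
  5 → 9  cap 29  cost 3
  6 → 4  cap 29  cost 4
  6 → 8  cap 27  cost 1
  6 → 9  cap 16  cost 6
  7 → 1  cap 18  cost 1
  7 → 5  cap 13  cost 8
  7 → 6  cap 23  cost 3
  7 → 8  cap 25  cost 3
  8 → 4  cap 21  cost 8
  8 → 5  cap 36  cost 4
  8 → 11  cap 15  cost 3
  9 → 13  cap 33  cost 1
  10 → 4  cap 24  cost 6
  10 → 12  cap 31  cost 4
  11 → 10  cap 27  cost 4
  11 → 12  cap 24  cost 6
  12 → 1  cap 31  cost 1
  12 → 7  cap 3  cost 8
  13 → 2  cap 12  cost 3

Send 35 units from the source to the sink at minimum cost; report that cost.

shortest-cost path #1: 3→11→12→1 push 11 @ unit cost 14 (adds 154)
shortest-cost path #2: 3→8→11→12→1 push 13 @ unit cost 17 (adds 221)
shortest-cost path #3: 3→8→5→1 push 11 @ unit cost 19 (adds 209)
total cost = 584

Minimum cost for 35 units: 584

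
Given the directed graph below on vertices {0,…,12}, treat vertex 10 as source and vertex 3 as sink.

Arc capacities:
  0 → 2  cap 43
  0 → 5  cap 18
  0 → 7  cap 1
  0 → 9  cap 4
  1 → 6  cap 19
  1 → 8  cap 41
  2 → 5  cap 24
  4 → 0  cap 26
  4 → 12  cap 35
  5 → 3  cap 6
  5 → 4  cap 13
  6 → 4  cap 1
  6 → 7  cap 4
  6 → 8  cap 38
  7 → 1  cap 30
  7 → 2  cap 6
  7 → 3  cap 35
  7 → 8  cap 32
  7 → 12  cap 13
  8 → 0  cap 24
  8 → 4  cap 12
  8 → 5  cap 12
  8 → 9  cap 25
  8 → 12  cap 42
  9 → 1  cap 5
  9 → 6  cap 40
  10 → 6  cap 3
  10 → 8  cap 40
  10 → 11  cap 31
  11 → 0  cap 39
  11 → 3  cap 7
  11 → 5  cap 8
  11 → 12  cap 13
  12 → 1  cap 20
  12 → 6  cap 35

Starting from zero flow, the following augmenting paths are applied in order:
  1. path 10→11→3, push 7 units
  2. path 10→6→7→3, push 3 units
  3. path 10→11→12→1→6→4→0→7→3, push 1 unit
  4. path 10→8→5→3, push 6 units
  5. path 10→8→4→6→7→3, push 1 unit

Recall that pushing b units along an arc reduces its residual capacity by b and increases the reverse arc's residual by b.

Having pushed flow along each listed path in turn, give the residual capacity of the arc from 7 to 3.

Residual capacity of (7,3): 30

after path 1 (10→11→3, push 7): res(7,3)=35
after path 2 (10→6→7→3, push 3): res(7,3)=32
after path 3 (10→11→12→1→6→4→0→7→3, push 1): res(7,3)=31
after path 4 (10→8→5→3, push 6): res(7,3)=31
after path 5 (10→8→4→6→7→3, push 1): res(7,3)=30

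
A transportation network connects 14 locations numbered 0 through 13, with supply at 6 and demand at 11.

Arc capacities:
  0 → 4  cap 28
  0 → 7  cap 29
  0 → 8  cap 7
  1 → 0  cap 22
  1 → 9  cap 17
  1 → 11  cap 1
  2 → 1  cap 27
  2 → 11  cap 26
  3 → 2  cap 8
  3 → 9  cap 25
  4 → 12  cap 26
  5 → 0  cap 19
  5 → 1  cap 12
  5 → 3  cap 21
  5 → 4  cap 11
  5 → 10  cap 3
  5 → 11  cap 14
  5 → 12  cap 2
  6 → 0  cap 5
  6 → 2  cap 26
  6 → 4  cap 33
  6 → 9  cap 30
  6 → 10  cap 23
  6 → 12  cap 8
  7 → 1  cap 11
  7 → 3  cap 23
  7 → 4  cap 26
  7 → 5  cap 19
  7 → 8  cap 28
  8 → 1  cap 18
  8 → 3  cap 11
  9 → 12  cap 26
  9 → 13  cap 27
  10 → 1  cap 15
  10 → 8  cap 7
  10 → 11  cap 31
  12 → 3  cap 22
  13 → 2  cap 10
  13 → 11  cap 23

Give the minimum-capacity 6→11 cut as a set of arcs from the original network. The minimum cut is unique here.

Min-cut arcs: {(3,2), (6,0), (6,2), (6,10), (9,13)} (total capacity 89)

augment #1: 6→2→11 push 26
augment #2: 6→10→11 push 23
augment #3: 6→9→13→11 push 23
augment #4: 6→0→7→1→11 push 1
augment #5: 6→0→7→5→11 push 4
augment #6: 6→9→13→2→1→7→5→11 push 1
augment #7: 6→9→13→2→1→0→7→5→11 push 3
augment #8: 6→12→3→2→1→0→7→5→11 push 6
augment #9: 6→12→3→2→1→0→7→5→10→11 push 2
max flow = 89; residual-reachable set from 6 gives S-side
cut edges (S→T): {(3,2), (6,0), (6,2), (6,10), (9,13)} total cap 89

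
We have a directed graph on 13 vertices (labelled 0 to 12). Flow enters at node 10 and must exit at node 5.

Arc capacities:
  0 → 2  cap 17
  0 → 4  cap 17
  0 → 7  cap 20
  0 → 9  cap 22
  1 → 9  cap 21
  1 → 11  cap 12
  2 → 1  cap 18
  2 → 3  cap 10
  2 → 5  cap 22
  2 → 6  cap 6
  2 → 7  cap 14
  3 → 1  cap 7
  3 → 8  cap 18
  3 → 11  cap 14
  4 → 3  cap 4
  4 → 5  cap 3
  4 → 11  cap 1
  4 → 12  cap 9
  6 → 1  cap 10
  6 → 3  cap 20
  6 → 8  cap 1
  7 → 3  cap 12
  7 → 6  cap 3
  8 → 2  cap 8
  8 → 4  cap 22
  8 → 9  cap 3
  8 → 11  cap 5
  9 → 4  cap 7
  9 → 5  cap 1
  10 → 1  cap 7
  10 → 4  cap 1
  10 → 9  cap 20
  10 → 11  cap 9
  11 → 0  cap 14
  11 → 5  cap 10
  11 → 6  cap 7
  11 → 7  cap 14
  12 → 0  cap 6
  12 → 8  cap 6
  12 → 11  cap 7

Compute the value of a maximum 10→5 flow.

augment #1: 10→4→5 bottleneck 1, total now 1
augment #2: 10→9→5 bottleneck 1, total now 2
augment #3: 10→11→5 bottleneck 9, total now 11
augment #4: 10→1→11→5 bottleneck 1, total now 12
augment #5: 10→9→4→5 bottleneck 2, total now 14
augment #6: 10→1→11→0→2→5 bottleneck 6, total now 20
augment #7: 10→9→4→3→8→2→5 bottleneck 4, total now 24
augment #8: 10→9→4→11→0→2→5 bottleneck 1, total now 25

Maximum flow value: 25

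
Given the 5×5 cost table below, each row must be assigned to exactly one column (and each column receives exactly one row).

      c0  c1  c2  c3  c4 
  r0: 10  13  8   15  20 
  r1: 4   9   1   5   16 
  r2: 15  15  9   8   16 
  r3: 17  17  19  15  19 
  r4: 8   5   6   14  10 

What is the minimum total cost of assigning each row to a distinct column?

optimal assignment: row0→col0 (cost 10), row1→col2 (cost 1), row2→col3 (cost 8), row3→col4 (cost 19), row4→col1 (cost 5)
total = 10 + 1 + 8 + 19 + 5 = 43

Minimum assignment cost: 43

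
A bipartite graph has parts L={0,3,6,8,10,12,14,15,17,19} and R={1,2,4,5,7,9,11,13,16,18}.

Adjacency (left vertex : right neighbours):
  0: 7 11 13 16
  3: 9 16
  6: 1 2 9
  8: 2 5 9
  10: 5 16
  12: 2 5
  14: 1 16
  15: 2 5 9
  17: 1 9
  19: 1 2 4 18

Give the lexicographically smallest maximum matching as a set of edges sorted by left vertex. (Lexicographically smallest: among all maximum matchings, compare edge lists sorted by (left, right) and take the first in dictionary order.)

|M| = 7 (so the lex-smallest maximum matching has 7 edges)
process left vertices in ascending order; for each, take the smallest-labelled available neighbour that still permits 7 edges overall, or leave it unmatched if none does
lex-smallest matching: {0-7, 3-9, 6-1, 8-2, 10-5, 14-16, 19-4}

Lex-smallest maximum matching: {(0,7), (3,9), (6,1), (8,2), (10,5), (14,16), (19,4)}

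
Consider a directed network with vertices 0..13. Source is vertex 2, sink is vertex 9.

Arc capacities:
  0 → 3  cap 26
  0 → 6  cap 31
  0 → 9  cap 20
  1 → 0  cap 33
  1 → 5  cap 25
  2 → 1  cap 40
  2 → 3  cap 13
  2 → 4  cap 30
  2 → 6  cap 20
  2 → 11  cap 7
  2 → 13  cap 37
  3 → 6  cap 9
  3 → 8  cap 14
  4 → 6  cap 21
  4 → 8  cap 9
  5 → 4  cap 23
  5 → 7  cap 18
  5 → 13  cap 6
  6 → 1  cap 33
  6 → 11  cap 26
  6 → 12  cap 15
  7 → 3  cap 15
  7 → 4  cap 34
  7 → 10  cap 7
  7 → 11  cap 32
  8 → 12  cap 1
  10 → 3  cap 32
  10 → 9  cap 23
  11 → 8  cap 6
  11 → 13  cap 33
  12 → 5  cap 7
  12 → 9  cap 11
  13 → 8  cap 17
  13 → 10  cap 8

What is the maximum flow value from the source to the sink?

Maximum flow value: 46

augment #1: 2→1→0→9 bottleneck 20, total now 20
augment #2: 2→6→12→9 bottleneck 11, total now 31
augment #3: 2→13→10→9 bottleneck 8, total now 39
augment #4: 2→1→5→7→10→9 bottleneck 7, total now 46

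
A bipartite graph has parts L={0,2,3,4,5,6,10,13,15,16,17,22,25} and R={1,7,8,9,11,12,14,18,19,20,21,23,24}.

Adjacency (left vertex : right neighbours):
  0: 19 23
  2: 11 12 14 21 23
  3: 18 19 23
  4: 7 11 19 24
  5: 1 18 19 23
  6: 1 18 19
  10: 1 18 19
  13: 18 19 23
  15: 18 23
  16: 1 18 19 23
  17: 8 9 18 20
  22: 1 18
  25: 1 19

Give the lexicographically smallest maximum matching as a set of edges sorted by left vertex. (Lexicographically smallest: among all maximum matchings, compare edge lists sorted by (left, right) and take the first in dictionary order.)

|M| = 7 (so the lex-smallest maximum matching has 7 edges)
process left vertices in ascending order; for each, take the smallest-labelled available neighbour that still permits 7 edges overall, or leave it unmatched if none does
lex-smallest matching: {0-19, 2-11, 3-18, 4-7, 5-1, 13-23, 17-8}

Lex-smallest maximum matching: {(0,19), (2,11), (3,18), (4,7), (5,1), (13,23), (17,8)}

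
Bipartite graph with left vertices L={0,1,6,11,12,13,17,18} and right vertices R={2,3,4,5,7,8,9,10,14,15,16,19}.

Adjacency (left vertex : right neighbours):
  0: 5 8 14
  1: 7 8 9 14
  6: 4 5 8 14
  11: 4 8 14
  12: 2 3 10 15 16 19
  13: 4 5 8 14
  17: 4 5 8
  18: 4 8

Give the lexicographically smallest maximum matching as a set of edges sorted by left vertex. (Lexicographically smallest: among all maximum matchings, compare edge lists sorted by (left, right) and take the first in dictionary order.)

|M| = 6 (so the lex-smallest maximum matching has 6 edges)
process left vertices in ascending order; for each, take the smallest-labelled available neighbour that still permits 6 edges overall, or leave it unmatched if none does
lex-smallest matching: {0-5, 1-7, 6-4, 11-8, 12-2, 13-14}

Lex-smallest maximum matching: {(0,5), (1,7), (6,4), (11,8), (12,2), (13,14)}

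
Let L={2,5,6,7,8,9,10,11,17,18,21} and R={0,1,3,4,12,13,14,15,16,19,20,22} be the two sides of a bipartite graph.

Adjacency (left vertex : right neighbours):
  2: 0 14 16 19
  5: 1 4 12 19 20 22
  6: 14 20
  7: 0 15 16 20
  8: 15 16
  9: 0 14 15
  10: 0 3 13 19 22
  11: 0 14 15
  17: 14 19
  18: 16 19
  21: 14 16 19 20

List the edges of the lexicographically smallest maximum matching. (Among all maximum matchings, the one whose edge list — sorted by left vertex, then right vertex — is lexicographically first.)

Lex-smallest maximum matching: {(2,0), (5,1), (6,14), (7,15), (8,16), (10,3), (17,19), (21,20)}

|M| = 8 (so the lex-smallest maximum matching has 8 edges)
process left vertices in ascending order; for each, take the smallest-labelled available neighbour that still permits 8 edges overall, or leave it unmatched if none does
lex-smallest matching: {2-0, 5-1, 6-14, 7-15, 8-16, 10-3, 17-19, 21-20}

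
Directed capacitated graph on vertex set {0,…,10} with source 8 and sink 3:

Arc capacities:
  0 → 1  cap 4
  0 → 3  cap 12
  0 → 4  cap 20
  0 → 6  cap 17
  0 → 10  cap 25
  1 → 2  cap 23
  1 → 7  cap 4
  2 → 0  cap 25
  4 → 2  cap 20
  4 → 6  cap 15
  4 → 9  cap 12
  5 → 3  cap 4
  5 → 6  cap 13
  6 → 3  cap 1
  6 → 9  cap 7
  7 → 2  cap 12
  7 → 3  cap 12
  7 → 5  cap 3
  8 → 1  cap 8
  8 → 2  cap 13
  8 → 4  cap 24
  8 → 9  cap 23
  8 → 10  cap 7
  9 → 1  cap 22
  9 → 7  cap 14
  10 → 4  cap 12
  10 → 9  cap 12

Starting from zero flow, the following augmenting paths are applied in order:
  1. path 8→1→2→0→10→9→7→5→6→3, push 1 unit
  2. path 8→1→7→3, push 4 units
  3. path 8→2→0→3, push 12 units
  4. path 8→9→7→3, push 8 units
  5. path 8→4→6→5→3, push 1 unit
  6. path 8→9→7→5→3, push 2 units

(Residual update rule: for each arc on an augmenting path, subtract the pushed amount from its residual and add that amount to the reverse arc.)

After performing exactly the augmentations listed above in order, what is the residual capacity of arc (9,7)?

after path 1 (8→1→2→0→10→9→7→5→6→3, push 1): res(9,7)=13
after path 2 (8→1→7→3, push 4): res(9,7)=13
after path 3 (8→2→0→3, push 12): res(9,7)=13
after path 4 (8→9→7→3, push 8): res(9,7)=5
after path 5 (8→4→6→5→3, push 1): res(9,7)=5
after path 6 (8→9→7→5→3, push 2): res(9,7)=3

Residual capacity of (9,7): 3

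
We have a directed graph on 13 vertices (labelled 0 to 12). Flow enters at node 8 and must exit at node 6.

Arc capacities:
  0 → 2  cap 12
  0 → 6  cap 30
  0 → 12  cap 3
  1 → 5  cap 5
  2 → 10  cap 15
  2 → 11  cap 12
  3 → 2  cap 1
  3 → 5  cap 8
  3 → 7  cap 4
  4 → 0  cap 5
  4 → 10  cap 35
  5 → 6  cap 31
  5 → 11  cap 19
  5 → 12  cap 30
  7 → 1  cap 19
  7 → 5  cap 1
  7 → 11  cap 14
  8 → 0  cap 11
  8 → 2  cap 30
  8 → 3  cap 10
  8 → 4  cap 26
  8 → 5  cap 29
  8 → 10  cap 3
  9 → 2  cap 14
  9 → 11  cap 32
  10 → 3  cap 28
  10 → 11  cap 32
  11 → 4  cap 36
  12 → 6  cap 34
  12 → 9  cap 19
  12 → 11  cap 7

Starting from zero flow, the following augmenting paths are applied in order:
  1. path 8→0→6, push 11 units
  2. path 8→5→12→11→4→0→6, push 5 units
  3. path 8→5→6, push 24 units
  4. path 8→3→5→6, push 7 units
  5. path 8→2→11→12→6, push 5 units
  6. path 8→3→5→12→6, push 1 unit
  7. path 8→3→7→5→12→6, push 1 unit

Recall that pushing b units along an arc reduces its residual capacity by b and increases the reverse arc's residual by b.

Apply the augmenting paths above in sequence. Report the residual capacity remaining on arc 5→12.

after path 1 (8→0→6, push 11): res(5,12)=30
after path 2 (8→5→12→11→4→0→6, push 5): res(5,12)=25
after path 3 (8→5→6, push 24): res(5,12)=25
after path 4 (8→3→5→6, push 7): res(5,12)=25
after path 5 (8→2→11→12→6, push 5): res(5,12)=25
after path 6 (8→3→5→12→6, push 1): res(5,12)=24
after path 7 (8→3→7→5→12→6, push 1): res(5,12)=23

Residual capacity of (5,12): 23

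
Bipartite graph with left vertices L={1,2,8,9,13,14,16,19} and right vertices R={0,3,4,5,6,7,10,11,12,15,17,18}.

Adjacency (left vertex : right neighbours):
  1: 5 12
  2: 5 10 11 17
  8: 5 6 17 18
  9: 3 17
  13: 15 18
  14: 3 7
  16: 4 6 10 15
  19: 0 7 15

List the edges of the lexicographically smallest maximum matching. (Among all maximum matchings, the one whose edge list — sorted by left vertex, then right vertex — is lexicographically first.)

|M| = 8 (so the lex-smallest maximum matching has 8 edges)
process left vertices in ascending order; for each, take the smallest-labelled available neighbour that still permits 8 edges overall, or leave it unmatched if none does
lex-smallest matching: {1-5, 2-10, 8-6, 9-3, 13-15, 14-7, 16-4, 19-0}

Lex-smallest maximum matching: {(1,5), (2,10), (8,6), (9,3), (13,15), (14,7), (16,4), (19,0)}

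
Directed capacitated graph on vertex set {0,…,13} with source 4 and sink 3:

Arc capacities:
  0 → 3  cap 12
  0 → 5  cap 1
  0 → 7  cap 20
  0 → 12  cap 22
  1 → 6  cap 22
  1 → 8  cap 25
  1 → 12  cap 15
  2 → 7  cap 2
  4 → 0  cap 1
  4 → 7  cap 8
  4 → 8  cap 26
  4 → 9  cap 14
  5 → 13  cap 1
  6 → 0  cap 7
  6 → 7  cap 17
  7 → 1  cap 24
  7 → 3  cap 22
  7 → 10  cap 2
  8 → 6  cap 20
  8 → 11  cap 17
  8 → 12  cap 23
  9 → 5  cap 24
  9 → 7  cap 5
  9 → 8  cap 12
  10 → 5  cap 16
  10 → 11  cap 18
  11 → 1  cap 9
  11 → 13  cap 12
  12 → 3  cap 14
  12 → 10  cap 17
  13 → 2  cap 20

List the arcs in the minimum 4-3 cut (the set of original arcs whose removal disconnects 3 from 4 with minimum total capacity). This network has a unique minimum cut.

augment #1: 4→0→3 push 1
augment #2: 4→7→3 push 8
augment #3: 4→8→12→3 push 14
augment #4: 4→9→7→3 push 5
augment #5: 4→8→6→0→3 push 7
augment #6: 4→8→6→7→3 push 5
augment #7: 4→9→8→6→7→3 push 4
max flow = 44; residual-reachable set from 4 gives S-side
cut edges (S→T): {(4,0), (6,0), (7,3), (12,3)} total cap 44

Min-cut arcs: {(4,0), (6,0), (7,3), (12,3)} (total capacity 44)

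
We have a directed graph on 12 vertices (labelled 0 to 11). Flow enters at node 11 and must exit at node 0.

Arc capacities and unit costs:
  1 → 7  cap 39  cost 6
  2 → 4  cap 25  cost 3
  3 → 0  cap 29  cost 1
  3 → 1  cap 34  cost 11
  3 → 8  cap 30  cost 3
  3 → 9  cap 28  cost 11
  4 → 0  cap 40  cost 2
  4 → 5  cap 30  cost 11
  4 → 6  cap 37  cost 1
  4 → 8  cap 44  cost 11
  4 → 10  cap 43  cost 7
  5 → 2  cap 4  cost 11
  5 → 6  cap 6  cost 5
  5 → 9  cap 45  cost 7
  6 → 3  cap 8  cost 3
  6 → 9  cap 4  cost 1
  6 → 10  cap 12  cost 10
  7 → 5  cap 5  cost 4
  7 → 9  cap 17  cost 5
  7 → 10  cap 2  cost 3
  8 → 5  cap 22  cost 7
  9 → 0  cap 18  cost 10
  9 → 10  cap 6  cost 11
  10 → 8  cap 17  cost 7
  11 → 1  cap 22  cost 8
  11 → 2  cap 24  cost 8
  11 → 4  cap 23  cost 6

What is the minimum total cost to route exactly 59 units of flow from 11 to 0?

shortest-cost path #1: 11→4→0 push 23 @ unit cost 8 (adds 184)
shortest-cost path #2: 11→2→4→0 push 17 @ unit cost 13 (adds 221)
shortest-cost path #3: 11→2→4→6→3→0 push 7 @ unit cost 16 (adds 112)
shortest-cost path #4: 11→1→7→5→6→3→0 push 1 @ unit cost 27 (adds 27)
shortest-cost path #5: 11→1→7→9→0 push 11 @ unit cost 29 (adds 319)
total cost = 863

Minimum cost for 59 units: 863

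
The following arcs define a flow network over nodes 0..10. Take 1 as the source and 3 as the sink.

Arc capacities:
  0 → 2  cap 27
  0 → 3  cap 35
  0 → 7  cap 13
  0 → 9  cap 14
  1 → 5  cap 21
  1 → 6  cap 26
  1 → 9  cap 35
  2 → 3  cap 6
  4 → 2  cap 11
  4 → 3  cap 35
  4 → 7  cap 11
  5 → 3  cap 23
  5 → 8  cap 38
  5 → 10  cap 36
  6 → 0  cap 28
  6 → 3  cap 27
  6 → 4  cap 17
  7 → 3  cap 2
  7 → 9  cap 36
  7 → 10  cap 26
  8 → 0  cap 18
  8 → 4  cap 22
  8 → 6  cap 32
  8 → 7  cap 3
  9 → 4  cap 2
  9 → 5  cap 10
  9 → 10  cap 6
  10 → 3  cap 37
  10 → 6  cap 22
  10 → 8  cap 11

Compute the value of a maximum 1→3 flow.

Maximum flow value: 65

augment #1: 1→5→3 bottleneck 21, total now 21
augment #2: 1→6→3 bottleneck 26, total now 47
augment #3: 1→9→4→3 bottleneck 2, total now 49
augment #4: 1→9→5→3 bottleneck 2, total now 51
augment #5: 1→9→10→3 bottleneck 6, total now 57
augment #6: 1→9→5→10→3 bottleneck 8, total now 65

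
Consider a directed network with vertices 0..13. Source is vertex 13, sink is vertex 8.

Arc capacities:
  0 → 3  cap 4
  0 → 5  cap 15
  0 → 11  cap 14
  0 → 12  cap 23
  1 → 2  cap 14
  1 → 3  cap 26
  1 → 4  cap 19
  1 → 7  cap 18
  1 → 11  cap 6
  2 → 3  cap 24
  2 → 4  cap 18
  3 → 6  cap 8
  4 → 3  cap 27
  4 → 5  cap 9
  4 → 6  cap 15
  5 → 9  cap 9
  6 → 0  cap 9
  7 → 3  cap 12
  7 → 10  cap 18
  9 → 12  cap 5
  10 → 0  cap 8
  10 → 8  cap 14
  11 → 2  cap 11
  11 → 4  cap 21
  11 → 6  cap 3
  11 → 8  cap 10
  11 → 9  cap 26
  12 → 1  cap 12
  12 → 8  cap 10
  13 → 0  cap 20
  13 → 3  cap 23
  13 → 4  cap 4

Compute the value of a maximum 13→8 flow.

Maximum flow value: 32

augment #1: 13→0→11→8 bottleneck 10, total now 10
augment #2: 13→0→12→8 bottleneck 10, total now 20
augment #3: 13→3→6→0→12→1→7→10→8 bottleneck 8, total now 28
augment #4: 13→4→5→9→12→1→7→10→8 bottleneck 4, total now 32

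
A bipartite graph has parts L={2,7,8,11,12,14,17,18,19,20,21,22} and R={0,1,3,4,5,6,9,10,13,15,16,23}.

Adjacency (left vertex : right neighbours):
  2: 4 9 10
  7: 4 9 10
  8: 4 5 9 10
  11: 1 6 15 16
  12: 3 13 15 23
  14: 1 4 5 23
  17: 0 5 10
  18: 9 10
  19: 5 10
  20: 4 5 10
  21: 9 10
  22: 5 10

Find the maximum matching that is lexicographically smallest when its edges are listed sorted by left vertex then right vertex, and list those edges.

Lex-smallest maximum matching: {(2,4), (7,9), (8,5), (11,1), (12,3), (14,23), (17,0), (18,10)}

|M| = 8 (so the lex-smallest maximum matching has 8 edges)
process left vertices in ascending order; for each, take the smallest-labelled available neighbour that still permits 8 edges overall, or leave it unmatched if none does
lex-smallest matching: {2-4, 7-9, 8-5, 11-1, 12-3, 14-23, 17-0, 18-10}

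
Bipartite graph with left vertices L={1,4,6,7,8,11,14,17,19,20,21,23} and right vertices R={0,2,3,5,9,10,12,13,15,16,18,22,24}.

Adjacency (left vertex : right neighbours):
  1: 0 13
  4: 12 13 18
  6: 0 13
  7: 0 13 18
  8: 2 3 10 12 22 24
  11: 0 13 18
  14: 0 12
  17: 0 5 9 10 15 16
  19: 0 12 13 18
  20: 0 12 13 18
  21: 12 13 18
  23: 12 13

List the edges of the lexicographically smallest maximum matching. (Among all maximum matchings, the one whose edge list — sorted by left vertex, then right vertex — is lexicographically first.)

Lex-smallest maximum matching: {(1,0), (4,12), (6,13), (7,18), (8,2), (17,5)}

|M| = 6 (so the lex-smallest maximum matching has 6 edges)
process left vertices in ascending order; for each, take the smallest-labelled available neighbour that still permits 6 edges overall, or leave it unmatched if none does
lex-smallest matching: {1-0, 4-12, 6-13, 7-18, 8-2, 17-5}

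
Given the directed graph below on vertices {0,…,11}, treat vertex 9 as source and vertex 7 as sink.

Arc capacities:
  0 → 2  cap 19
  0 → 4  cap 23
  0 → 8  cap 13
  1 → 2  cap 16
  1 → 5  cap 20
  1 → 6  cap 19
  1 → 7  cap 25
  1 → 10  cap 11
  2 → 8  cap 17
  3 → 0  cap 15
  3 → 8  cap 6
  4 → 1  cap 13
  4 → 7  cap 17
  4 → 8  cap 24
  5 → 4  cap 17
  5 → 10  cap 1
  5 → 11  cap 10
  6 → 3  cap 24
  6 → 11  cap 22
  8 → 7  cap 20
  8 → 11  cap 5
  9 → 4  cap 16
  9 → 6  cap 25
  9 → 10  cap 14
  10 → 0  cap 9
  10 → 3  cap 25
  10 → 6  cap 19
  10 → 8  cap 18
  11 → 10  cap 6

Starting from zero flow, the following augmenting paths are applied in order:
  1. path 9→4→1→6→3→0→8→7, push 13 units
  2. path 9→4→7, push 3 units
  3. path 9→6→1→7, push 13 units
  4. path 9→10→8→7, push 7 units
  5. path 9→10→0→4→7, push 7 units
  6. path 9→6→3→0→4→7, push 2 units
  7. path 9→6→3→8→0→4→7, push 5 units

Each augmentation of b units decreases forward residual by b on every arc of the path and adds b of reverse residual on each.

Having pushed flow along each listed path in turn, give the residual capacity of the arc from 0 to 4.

after path 1 (9→4→1→6→3→0→8→7, push 13): res(0,4)=23
after path 2 (9→4→7, push 3): res(0,4)=23
after path 3 (9→6→1→7, push 13): res(0,4)=23
after path 4 (9→10→8→7, push 7): res(0,4)=23
after path 5 (9→10→0→4→7, push 7): res(0,4)=16
after path 6 (9→6→3→0→4→7, push 2): res(0,4)=14
after path 7 (9→6→3→8→0→4→7, push 5): res(0,4)=9

Residual capacity of (0,4): 9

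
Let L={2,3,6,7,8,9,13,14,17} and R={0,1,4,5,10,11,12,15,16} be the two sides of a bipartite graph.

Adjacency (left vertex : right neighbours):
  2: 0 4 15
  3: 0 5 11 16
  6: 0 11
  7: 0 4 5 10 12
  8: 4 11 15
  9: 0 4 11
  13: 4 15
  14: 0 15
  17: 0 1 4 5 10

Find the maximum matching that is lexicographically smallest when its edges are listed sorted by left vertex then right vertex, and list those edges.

|M| = 7 (so the lex-smallest maximum matching has 7 edges)
process left vertices in ascending order; for each, take the smallest-labelled available neighbour that still permits 7 edges overall, or leave it unmatched if none does
lex-smallest matching: {2-0, 3-5, 6-11, 7-10, 8-4, 13-15, 17-1}

Lex-smallest maximum matching: {(2,0), (3,5), (6,11), (7,10), (8,4), (13,15), (17,1)}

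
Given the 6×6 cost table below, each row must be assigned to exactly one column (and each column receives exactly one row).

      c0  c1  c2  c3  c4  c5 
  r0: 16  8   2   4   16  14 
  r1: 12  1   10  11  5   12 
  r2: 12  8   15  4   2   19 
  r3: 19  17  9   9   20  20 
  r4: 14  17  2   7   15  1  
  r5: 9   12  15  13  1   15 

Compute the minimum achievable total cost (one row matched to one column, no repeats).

optimal assignment: row0→col2 (cost 2), row1→col1 (cost 1), row2→col4 (cost 2), row3→col3 (cost 9), row4→col5 (cost 1), row5→col0 (cost 9)
total = 2 + 1 + 2 + 9 + 1 + 9 = 24

Minimum assignment cost: 24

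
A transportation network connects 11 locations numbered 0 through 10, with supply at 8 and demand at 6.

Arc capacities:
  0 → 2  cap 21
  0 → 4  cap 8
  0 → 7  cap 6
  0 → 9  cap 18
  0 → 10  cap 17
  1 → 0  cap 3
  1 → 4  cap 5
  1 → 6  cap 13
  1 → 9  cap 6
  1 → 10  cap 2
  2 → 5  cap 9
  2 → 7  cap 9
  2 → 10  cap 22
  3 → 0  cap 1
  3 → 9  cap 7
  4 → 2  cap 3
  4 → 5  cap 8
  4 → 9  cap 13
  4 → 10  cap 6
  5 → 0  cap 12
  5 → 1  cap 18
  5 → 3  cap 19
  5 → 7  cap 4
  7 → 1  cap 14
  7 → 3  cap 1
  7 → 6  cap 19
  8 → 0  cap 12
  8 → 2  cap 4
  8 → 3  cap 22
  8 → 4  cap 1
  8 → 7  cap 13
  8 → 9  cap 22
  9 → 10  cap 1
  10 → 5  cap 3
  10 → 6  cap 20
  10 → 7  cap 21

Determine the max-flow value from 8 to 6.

Maximum flow value: 32

augment #1: 8→7→6 bottleneck 13, total now 13
augment #2: 8→0→7→6 bottleneck 6, total now 19
augment #3: 8→0→10→6 bottleneck 6, total now 25
augment #4: 8→2→10→6 bottleneck 4, total now 29
augment #5: 8→4→10→6 bottleneck 1, total now 30
augment #6: 8→9→10→6 bottleneck 1, total now 31
augment #7: 8→3→0→10→6 bottleneck 1, total now 32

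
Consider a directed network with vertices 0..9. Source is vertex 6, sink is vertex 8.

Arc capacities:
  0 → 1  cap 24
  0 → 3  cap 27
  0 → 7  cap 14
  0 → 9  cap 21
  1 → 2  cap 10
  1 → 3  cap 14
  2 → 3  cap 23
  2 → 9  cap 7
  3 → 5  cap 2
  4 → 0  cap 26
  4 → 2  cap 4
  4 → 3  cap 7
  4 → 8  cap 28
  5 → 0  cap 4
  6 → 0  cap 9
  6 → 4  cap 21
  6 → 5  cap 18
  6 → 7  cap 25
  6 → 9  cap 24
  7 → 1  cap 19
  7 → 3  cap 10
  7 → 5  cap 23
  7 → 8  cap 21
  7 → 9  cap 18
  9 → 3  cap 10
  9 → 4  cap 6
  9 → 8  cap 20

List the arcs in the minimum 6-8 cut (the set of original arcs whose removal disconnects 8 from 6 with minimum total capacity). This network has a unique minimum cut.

Min-cut arcs: {(6,4), (7,8), (9,4), (9,8)} (total capacity 68)

augment #1: 6→4→8 push 21
augment #2: 6→7→8 push 21
augment #3: 6→9→8 push 20
augment #4: 6→9→4→8 push 4
augment #5: 6→0→9→4→8 push 2
max flow = 68; residual-reachable set from 6 gives S-side
cut edges (S→T): {(6,4), (7,8), (9,4), (9,8)} total cap 68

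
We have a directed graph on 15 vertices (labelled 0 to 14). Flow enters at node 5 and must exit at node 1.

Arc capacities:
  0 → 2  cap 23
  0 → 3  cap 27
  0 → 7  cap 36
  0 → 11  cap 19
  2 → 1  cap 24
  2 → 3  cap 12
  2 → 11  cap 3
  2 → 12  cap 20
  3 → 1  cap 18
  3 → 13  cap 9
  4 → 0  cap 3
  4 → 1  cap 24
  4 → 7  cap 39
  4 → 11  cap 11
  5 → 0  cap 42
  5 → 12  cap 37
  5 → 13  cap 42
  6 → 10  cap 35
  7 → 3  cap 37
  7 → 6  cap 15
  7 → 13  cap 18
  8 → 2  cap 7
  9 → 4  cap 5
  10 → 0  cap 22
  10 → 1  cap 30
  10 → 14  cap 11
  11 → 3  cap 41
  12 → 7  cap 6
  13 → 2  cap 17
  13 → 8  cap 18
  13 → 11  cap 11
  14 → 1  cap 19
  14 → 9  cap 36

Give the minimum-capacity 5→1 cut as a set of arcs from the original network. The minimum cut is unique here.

augment #1: 5→0→2→1 push 23
augment #2: 5→0→3→1 push 18
augment #3: 5→13→2→1 push 1
augment #4: 5→0→7→6→10→1 push 1
augment #5: 5→12→7→6→10→1 push 6
augment #6: 5→13→2→0→7→6→10→1 push 8
max flow = 57; residual-reachable set from 5 gives S-side
cut edges (S→T): {(2,1), (3,1), (7,6)} total cap 57

Min-cut arcs: {(2,1), (3,1), (7,6)} (total capacity 57)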